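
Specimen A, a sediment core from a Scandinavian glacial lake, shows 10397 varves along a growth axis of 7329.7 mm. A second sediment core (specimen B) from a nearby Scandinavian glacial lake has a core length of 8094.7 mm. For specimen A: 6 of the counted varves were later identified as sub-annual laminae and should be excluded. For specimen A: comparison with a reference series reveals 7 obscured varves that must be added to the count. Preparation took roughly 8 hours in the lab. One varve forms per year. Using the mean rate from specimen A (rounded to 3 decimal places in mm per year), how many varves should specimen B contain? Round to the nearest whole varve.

11482 varves

Specimen A: adjusted count: 10397 − 6 + 7 = 10398 varves.
A: 7329.7 mm over 10398 years gives 7329.7 / 10398 ≈ 0.705 mm/year.
Specimen B: 8094.7 mm / 0.705 mm per year = 11481.84 years ≈ 11482 varves.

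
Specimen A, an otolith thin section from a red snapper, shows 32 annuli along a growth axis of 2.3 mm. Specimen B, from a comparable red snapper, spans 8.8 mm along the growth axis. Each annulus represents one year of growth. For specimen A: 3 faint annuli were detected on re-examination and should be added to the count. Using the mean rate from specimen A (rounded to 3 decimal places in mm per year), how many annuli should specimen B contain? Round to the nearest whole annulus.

133 annuli

Specimen A: correcting the raw count gives 32 + 3 = 35 true annuli.
A: Extension rate ≈ 2.3 / 35 = 0.066 mm/yr.
For B, 8.8 / 0.066 = 133.33 years ≈ 133 annuli.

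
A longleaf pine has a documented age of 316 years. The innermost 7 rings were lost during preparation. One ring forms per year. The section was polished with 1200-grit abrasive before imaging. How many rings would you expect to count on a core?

309 rings

Expected rings over 316 years: 316.
Subtracting the 7 rings not captured gives 316 − 7 = 309 rings in the record.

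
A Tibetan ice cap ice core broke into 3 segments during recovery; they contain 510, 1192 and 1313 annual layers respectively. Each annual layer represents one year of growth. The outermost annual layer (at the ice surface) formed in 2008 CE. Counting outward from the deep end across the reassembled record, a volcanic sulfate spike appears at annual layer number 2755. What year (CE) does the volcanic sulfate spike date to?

1748 CE

Total annual layers = 510 + 1192 + 1313 = 3015.
The volcanic sulfate spike sits at annual layer 2755 from the deep end, so 3015 − 2755 = 260 annual layers formed after it.
Counting back 260 years from 2008 CE places the volcanic sulfate spike in 2008 − 260 = 1748 CE.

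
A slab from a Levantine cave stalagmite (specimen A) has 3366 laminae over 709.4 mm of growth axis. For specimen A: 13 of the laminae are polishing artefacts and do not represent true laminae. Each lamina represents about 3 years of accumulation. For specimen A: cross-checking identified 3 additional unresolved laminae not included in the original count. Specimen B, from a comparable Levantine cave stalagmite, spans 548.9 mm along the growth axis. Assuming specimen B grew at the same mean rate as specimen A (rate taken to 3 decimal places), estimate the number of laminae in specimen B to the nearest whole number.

Specimen A: correcting the raw count gives 3366 − 13 + 3 = 3356 true laminae.
Specimen A: multiplying by 3 years per lamina: 3356 × 3 = 10068 years.
A: Extension rate ≈ 709.4 / 10068 = 0.070 mm/year.
Specimen B: 548.9 mm / 0.070 mm per year = 7841.43 years; at 3 years per lamina that is 7841.43 / 3 ≈ 2614 laminae.

2614 laminae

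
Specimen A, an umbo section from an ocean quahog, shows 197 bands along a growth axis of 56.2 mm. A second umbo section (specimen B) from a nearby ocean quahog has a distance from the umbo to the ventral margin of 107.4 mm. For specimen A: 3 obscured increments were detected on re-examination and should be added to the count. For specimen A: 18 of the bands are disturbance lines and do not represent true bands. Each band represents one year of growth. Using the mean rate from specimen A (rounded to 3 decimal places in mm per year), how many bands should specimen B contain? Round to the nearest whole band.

Specimen A: true band count = 197 − 18 + 3 = 182.
A: Mean rate = 56.2 mm / 182 years ≈ 0.309 mm per year.
B spans 107.4 / 0.309 = 347.57 years ≈ 348 bands.

348 bands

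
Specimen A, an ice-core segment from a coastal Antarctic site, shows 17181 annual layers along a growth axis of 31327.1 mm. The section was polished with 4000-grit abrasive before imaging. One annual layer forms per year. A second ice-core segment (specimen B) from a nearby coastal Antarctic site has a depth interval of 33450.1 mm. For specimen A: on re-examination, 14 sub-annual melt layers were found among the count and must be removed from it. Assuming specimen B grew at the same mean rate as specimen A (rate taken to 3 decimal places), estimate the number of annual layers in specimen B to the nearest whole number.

18329 annual layers

Specimen A: correcting the raw count gives 17181 − 14 = 17167 true annual layers.
A: 31327.1 mm over 17167 years gives 31327.1 / 17167 ≈ 1.825 mm/year.
Specimen B: 33450.1 mm / 1.825 mm per year = 18328.82 years ≈ 18329 annual layers.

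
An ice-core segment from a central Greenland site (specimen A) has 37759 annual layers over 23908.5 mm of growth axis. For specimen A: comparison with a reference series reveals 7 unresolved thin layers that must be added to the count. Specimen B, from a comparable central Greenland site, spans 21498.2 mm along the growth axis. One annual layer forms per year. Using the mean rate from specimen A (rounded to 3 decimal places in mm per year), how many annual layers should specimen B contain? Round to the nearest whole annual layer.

33962 annual layers

Specimen A: after corrections the count is 37759 + 7 = 37766 annual layers.
A: Mean rate = 23908.5 mm / 37766 years ≈ 0.633 mm per year.
Specimen B: 21498.2 mm / 0.633 mm per year = 33962.40 years ≈ 33962 annual layers.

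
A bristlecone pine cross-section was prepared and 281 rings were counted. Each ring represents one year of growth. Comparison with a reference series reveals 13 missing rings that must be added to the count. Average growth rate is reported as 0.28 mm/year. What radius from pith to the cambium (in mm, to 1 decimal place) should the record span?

82.3 mm

Adjusted count: 281 + 13 = 294 rings.
Predicted length = 0.28 mm/year × 294 years = 82.3 mm.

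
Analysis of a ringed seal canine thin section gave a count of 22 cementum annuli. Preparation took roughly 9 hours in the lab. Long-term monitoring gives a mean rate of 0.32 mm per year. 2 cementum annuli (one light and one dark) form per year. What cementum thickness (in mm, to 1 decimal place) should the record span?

3.5 mm

22 cementum annuli at 2 per year is 22 / 2 = 11 years.
11 years at 0.32 mm/year gives 0.32 × 11 = 3.5 mm.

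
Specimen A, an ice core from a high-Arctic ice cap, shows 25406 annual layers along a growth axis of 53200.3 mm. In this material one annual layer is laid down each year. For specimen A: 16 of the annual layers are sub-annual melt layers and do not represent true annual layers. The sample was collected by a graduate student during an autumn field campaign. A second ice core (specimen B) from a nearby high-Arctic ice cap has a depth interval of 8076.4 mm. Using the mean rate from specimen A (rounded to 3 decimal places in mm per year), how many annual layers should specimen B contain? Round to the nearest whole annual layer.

Specimen A: correcting the raw count gives 25406 − 16 = 25390 true annual layers.
A: Mean rate = 53200.3 mm / 25390 years ≈ 2.095 mm/year.
Specimen B: 8076.4 mm / 2.095 mm per year = 3855.08 years ≈ 3855 annual layers.

3855 annual layers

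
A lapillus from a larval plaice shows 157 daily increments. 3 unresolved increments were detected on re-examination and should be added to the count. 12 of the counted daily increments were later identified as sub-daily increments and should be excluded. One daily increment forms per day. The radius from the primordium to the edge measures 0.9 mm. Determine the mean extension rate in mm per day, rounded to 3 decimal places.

0.006 mm per day

Adjusted count: 157 − 12 + 3 = 148 daily increments.
Mean rate = 0.9 mm / 148 days ≈ 0.006 mm per day.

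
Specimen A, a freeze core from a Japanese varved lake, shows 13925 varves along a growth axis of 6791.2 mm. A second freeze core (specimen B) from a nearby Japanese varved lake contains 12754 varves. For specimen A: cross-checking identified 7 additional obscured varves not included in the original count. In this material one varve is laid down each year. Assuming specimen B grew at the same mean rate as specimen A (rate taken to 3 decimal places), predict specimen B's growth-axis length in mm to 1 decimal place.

Specimen A: after corrections the count is 13925 + 7 = 13932 varves.
A: Mean rate = 6791.2 mm / 13932 years ≈ 0.487 mm/year.
B's length ≈ 0.487 × 12754 = 6211.2 mm.

6211.2 mm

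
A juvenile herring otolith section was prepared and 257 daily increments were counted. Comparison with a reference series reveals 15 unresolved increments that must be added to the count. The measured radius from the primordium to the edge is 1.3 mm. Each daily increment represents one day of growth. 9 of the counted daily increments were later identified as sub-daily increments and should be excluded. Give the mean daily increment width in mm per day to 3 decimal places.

True daily increment count = 257 − 9 + 15 = 263.
1.3 mm over 263 days gives 1.3 / 263 ≈ 0.005 mm per day.

0.005 mm per day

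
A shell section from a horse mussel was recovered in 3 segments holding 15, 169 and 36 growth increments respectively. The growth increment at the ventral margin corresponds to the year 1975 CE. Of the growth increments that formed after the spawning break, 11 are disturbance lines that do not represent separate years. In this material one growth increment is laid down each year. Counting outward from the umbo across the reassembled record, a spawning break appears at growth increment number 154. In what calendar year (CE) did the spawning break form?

1920 CE

Total growth increments = 15 + 169 + 36 = 220.
The spawning break sits at growth increment 154 from the umbo, so 220 − 154 = 66 growth increments formed after it.
Removing the 11 false growth increments leaves 66 − 11 = 55 true growth increments beyond the spawning break.
The growth increment at the ventral margin is 1975 CE, so the spawning break dates to 1975 − 55 = 1920 CE.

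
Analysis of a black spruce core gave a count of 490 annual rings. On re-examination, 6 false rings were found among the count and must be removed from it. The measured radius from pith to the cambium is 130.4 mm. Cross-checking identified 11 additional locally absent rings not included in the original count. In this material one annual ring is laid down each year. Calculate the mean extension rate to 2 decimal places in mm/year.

0.26 mm/year

After corrections the count is 490 − 6 + 11 = 495 annual rings.
Extension rate ≈ 130.4 / 495 = 0.26 mm/year.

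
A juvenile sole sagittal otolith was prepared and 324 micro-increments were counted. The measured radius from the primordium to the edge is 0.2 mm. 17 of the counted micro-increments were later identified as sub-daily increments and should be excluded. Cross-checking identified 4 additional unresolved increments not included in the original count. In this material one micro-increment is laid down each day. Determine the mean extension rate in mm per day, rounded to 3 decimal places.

0.001 mm per day

Correcting the raw count gives 324 − 17 + 4 = 311 true micro-increments.
Mean rate = 0.2 mm / 311 days ≈ 0.001 mm per day.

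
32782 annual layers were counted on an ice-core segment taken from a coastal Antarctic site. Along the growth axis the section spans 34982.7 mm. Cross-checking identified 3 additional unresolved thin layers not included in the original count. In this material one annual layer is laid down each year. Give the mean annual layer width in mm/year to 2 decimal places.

1.07 mm/year

True annual layer count = 32782 + 3 = 32785.
Extension rate ≈ 34982.7 / 32785 = 1.07 mm/year.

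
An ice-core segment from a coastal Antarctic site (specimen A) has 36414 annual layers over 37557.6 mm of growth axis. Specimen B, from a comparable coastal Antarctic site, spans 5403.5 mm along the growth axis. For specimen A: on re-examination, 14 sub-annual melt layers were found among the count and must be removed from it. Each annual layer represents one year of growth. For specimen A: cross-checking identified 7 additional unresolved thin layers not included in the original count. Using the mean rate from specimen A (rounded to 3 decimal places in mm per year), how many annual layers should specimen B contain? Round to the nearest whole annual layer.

Specimen A: adjusted count: 36414 − 14 + 7 = 36407 annual layers.
A: Extension rate ≈ 37557.6 / 36407 = 1.032 mm/year.
Specimen B: 5403.5 mm / 1.032 mm per year = 5235.95 years ≈ 5236 annual layers.

5236 annual layers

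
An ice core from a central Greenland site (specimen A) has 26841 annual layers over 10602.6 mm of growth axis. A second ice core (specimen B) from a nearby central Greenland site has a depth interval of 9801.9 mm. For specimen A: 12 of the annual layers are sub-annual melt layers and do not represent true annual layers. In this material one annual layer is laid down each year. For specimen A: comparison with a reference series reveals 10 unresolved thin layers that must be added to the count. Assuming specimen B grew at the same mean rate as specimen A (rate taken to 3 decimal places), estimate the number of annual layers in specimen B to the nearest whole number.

24815 annual layers

Specimen A: true annual layer count = 26841 − 12 + 10 = 26839.
A: 10602.6 mm over 26839 years gives 10602.6 / 26839 ≈ 0.395 mm/year.
Specimen B: 9801.9 mm / 0.395 mm per year = 24814.94 years ≈ 24815 annual layers.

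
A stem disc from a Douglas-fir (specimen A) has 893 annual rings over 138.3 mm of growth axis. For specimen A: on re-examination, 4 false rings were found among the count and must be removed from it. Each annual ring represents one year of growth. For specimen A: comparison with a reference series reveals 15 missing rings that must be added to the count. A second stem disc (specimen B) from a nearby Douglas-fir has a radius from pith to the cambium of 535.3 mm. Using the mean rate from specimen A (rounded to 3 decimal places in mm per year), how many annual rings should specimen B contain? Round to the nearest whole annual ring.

3499 annual rings

Specimen A: adjusted count: 893 − 4 + 15 = 904 annual rings.
A: 138.3 mm over 904 years gives 138.3 / 904 ≈ 0.153 mm/year.
For B, 535.3 / 0.153 = 3498.69 years ≈ 3499 annual rings.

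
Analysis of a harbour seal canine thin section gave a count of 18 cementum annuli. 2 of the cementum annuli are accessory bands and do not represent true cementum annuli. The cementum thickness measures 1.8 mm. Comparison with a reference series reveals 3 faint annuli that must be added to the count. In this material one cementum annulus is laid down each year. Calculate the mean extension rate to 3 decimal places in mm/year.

0.095 mm/year

After corrections the count is 18 − 2 + 3 = 19 cementum annuli.
Extension rate ≈ 1.8 / 19 = 0.095 mm/year.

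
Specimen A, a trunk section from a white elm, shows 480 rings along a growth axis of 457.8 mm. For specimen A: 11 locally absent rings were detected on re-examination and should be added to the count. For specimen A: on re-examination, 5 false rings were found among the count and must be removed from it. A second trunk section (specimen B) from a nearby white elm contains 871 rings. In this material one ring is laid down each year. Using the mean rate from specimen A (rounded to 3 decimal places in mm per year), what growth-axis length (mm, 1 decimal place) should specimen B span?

820.5 mm

Specimen A: after corrections the count is 480 − 5 + 11 = 486 rings.
A: Extension rate ≈ 457.8 / 486 = 0.942 mm/yr.
B's length ≈ 0.942 × 871 = 820.5 mm.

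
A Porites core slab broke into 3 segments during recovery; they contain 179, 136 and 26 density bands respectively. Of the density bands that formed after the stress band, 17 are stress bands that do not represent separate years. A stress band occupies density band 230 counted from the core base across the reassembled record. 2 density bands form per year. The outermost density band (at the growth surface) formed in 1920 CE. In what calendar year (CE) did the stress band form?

1873 CE

Total density bands = 179 + 136 + 26 = 341.
The stress band sits at density band 230 from the core base, so 341 − 230 = 111 density bands formed after it.
111 − 17 false = 94 true density bands after the stress band.
94 density bands at 2 per year is 94 / 2 = 47 years.
1920 − 47 = 1873 CE.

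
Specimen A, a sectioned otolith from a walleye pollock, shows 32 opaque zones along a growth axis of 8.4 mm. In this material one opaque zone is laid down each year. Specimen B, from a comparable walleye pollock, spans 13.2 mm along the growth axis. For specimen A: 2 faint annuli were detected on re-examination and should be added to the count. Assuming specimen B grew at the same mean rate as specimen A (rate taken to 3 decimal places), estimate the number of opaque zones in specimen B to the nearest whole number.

53 opaque zones

Specimen A: adjusted count: 32 + 2 = 34 opaque zones.
A: Mean rate = 8.4 mm / 34 years ≈ 0.247 mm/yr.
Specimen B: 13.2 mm / 0.247 mm per year = 53.44 years ≈ 53 opaque zones.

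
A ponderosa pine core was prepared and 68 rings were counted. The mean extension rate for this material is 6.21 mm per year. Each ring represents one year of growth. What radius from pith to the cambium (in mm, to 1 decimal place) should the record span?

The record spans 68 years at 6.21 mm per year.
68 years at 6.21 mm/year gives 6.21 × 68 = 422.3 mm.

422.3 mm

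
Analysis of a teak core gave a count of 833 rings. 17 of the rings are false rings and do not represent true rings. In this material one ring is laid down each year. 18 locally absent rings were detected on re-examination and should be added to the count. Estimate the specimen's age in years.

834 yr

Correcting the raw count gives 833 − 17 + 18 = 834 true rings.
With a one-to-one ring periodicity this is 834 years.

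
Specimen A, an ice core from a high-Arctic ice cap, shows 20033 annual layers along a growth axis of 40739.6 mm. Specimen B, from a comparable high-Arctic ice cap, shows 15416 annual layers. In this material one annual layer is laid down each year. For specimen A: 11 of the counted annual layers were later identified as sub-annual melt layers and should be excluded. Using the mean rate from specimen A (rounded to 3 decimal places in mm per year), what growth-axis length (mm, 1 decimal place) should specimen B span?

Specimen A: correcting the raw count gives 20033 − 11 = 20022 true annual layers.
A: Mean rate = 40739.6 mm / 20022 years ≈ 2.035 mm/yr.
B's length ≈ 2.035 × 15416 = 31371.6 mm.

31371.6 mm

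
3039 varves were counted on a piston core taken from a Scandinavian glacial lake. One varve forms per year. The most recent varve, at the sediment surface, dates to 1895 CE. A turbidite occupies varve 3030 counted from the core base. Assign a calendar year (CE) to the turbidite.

Between varve 3030 and the sediment surface there are 3039 − 3030 = 9 varves.
Counting back 9 years from 1895 CE places the turbidite in 1895 − 9 = 1886 CE.

1886 CE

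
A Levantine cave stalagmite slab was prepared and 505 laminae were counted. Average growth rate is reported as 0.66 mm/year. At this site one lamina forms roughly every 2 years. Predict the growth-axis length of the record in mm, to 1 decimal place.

At 2 years per lamina, 505 × 2 = 1010 years.
Length ≈ 0.66 × 1010 = 666.6 mm.

666.6 mm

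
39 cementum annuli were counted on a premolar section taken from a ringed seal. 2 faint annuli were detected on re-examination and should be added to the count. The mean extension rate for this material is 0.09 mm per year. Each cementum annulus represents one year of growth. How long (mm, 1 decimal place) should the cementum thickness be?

3.7 mm

True cementum annulus count = 39 + 2 = 41.
41 years at 0.09 mm/year gives 0.09 × 41 = 3.7 mm.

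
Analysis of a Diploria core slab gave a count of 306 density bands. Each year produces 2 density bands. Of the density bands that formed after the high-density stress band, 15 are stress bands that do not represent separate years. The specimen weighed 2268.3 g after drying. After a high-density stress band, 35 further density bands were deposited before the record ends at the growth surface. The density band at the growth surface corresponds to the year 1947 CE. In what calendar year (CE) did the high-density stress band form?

1937 CE

35 density bands formed after the high-density stress band.
35 − 15 false = 20 true density bands after the high-density stress band.
With 2 density bands per year, 20 / 2 = 10 years.
Counting back 10 years from 1947 CE places the high-density stress band in 1947 − 10 = 1937 CE.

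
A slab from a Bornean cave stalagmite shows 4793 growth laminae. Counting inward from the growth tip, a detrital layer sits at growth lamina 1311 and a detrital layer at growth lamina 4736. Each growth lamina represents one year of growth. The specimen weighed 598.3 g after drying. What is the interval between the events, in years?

3425 yr

4736 − 1311 = 3425 growth laminae lie between the two events.
One growth lamina per year makes the interval 3425 years.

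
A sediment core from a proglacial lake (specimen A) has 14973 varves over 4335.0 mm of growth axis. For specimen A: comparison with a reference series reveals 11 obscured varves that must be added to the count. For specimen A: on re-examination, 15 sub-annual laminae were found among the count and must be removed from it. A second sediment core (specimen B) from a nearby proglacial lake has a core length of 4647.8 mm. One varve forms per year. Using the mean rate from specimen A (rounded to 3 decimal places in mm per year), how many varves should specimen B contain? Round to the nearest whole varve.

Specimen A: after corrections the count is 14973 − 15 + 11 = 14969 varves.
A: Extension rate ≈ 4335.0 / 14969 = 0.290 mm/yr.
B spans 4647.8 / 0.290 = 16026.90 years ≈ 16027 varves.

16027 varves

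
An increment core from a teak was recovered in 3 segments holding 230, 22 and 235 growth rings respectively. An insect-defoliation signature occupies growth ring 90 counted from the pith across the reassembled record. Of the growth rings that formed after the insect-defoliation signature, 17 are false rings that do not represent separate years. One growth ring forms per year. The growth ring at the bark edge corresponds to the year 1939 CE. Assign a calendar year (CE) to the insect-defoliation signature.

Total growth rings = 230 + 22 + 235 = 487.
487 − 90 = 397 growth rings lie beyond the insect-defoliation signature toward the bark edge.
Removing the 17 false growth rings leaves 397 − 17 = 380 true growth rings beyond the insect-defoliation signature.
Counting back 380 years from 1939 CE places the insect-defoliation signature in 1939 − 380 = 1559 CE.

1559 CE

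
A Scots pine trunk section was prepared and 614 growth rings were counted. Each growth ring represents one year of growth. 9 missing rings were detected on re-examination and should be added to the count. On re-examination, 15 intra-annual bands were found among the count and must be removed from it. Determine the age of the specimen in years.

608 yr

True growth ring count = 614 − 15 + 9 = 608.
One growth ring per year makes the duration 608 years.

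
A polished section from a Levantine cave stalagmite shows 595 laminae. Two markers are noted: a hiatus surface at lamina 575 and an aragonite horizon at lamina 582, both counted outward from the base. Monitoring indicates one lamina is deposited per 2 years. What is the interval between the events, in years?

582 − 575 = 7 laminae lie between the two events.
Multiplying by 2 years per lamina: 7 × 2 = 14 years.

14 years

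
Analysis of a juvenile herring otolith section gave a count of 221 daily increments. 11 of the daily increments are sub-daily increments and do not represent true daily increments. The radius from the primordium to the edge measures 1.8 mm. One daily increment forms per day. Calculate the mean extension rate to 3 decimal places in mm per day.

0.009 mm per day

True daily increment count = 221 − 11 = 210.
Mean rate = 1.8 mm / 210 days ≈ 0.009 mm per day.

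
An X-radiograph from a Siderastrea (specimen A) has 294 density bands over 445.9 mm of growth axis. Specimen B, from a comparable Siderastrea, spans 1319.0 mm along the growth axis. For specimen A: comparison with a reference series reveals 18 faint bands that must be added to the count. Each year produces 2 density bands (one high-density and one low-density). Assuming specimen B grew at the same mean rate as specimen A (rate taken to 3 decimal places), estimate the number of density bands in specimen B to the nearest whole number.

923 density bands

Specimen A: correcting the raw count gives 294 + 18 = 312 true density bands.
Specimen A: with 2 density bands per year, 312 / 2 = 156 years.
A: Extension rate ≈ 445.9 / 156 = 2.858 mm/yr.
Specimen B: 1319.0 mm / 2.858 mm per year = 461.51 years; at 2 density bands per year that is 461.51 × 2 ≈ 923 density bands.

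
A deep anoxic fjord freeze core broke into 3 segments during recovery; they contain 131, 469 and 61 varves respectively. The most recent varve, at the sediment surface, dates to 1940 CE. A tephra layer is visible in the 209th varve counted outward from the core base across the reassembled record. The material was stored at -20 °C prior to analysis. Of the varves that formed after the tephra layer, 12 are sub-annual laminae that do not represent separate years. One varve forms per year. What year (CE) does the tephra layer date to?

1500 CE

Total varves = 131 + 469 + 61 = 661.
661 − 209 = 452 varves lie beyond the tephra layer toward the sediment surface.
Excluding 12 false varves: 452 − 12 = 440.
Counting back 440 years from 1940 CE places the tephra layer in 1940 − 440 = 1500 CE.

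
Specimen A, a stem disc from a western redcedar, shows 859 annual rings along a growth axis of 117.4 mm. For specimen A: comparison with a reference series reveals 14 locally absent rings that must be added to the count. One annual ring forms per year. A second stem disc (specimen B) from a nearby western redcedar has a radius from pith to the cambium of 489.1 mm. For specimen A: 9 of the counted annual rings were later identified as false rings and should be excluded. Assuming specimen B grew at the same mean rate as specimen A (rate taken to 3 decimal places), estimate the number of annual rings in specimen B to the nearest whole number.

3596 annual rings

Specimen A: true annual ring count = 859 − 9 + 14 = 864.
A: Mean rate = 117.4 mm / 864 years ≈ 0.136 mm/year.
Specimen B: 489.1 mm / 0.136 mm per year = 3596.32 years ≈ 3596 annual rings.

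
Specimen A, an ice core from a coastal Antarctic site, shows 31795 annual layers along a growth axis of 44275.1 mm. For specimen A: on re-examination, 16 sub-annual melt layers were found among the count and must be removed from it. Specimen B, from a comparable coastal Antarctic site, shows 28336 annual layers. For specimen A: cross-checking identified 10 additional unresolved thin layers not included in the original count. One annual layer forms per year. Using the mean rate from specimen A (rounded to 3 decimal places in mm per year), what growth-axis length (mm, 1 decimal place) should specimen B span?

39472.0 mm

Specimen A: true annual layer count = 31795 − 16 + 10 = 31789.
A: Mean rate = 44275.1 mm / 31789 years ≈ 1.393 mm/yr.
B's length ≈ 1.393 × 28336 = 39472.0 mm.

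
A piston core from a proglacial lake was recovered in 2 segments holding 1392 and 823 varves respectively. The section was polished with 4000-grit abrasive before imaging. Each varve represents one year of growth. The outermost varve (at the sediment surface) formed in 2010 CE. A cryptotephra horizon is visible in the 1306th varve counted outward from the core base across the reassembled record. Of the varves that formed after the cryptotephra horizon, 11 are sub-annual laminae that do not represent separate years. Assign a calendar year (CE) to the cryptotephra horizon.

1112 CE

Total varves = 1392 + 823 = 2215.
The cryptotephra horizon sits at varve 1306 from the core base, so 2215 − 1306 = 909 varves formed after it.
909 − 11 false = 898 true varves after the cryptotephra horizon.
The varve at the sediment surface is 2010 CE, so the cryptotephra horizon dates to 2010 − 898 = 1112 CE.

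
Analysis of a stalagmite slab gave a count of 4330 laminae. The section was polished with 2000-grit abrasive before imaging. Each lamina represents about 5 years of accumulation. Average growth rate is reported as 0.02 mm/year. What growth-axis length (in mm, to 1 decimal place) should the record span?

433.0 mm

At 5 years per lamina, 4330 × 5 = 21650 years.
Length ≈ 0.02 × 21650 = 433.0 mm.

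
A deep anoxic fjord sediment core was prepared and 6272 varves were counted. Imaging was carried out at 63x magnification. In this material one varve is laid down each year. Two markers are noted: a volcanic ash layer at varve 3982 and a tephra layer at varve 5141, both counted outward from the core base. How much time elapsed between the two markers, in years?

1159 years

The two markers are separated by 5141 − 3982 = 1159 varves.
At one varve per year, 1159 years elapsed between them.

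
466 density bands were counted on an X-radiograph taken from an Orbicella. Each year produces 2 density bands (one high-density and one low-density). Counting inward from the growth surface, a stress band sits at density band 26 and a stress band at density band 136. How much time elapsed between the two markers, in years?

Separation: 136 − 26 = 110 density bands.
110 density bands at 2 per year is 110 / 2 = 55 years.

55 years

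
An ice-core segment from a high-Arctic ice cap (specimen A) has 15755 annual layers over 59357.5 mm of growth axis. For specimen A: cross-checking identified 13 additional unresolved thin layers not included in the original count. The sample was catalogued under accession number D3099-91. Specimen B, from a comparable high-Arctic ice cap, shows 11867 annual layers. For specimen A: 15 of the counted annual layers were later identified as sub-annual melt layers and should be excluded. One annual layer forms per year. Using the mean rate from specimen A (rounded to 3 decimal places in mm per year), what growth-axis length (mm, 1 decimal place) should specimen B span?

44714.9 mm

Specimen A: correcting the raw count gives 15755 − 15 + 13 = 15753 true annual layers.
A: Extension rate ≈ 59357.5 / 15753 = 3.768 mm/year.
Length of B = 3.768 × 11867 = 44714.9 mm.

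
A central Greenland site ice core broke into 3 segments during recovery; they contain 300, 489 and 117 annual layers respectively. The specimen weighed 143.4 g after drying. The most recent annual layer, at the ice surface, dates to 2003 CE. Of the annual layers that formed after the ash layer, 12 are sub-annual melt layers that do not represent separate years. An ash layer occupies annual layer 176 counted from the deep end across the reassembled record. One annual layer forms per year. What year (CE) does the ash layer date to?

Total annual layers = 300 + 489 + 117 = 906.
Between annual layer 176 and the ice surface there are 906 − 176 = 730 annual layers.
730 − 12 false = 718 true annual layers after the ash layer.
The annual layer at the ice surface is 2003 CE, so the ash layer dates to 2003 − 718 = 1285 CE.

1285 CE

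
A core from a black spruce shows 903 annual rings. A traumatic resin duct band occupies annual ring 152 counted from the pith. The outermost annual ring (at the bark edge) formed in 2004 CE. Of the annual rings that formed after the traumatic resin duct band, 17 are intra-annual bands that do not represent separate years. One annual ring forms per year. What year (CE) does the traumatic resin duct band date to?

Between annual ring 152 and the bark edge there are 903 − 152 = 751 annual rings.
Excluding 17 false annual rings: 751 − 17 = 734.
2004 − 734 = 1270 CE.

1270 CE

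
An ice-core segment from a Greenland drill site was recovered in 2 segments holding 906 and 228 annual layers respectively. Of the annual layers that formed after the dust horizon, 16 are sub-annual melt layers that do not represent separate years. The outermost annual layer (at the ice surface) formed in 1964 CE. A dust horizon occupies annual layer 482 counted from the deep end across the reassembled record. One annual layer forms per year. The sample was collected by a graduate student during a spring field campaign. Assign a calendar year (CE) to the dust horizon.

Total annual layers = 906 + 228 = 1134.
1134 − 482 = 652 annual layers lie beyond the dust horizon toward the ice surface.
Excluding 16 false annual layers: 652 − 16 = 636.
Counting back 636 years from 1964 CE places the dust horizon in 1964 − 636 = 1328 CE.

1328 CE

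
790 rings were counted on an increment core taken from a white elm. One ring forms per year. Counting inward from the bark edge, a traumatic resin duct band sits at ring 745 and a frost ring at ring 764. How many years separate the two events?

The two markers are separated by 764 − 745 = 19 rings.
At one ring per year, 19 years elapsed between them.

19 years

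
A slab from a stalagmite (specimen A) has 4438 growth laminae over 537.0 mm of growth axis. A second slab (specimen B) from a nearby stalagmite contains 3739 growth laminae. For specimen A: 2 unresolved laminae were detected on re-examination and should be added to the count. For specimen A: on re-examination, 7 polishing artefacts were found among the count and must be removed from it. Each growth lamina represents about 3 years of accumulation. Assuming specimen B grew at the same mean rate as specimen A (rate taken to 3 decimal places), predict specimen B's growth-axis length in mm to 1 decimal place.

Specimen A: after corrections the count is 4438 − 7 + 2 = 4433 growth laminae.
Specimen A: at 3 years per growth lamina, 4433 × 3 = 13299 years.
A: 537.0 mm over 13299 years gives 537.0 / 13299 ≈ 0.040 mm per year.
Specimen B: at 3 years per growth lamina, 3739 × 3 = 11217 years. For B, 0.040 mm/year × 11217 years = 448.7 mm.

448.7 mm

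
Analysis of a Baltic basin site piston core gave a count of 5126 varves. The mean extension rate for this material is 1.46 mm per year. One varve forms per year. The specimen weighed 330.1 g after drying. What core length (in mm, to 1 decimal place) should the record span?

The record spans 5126 years at 1.46 mm per year.
Length ≈ 1.46 × 5126 = 7484.0 mm.

7484.0 mm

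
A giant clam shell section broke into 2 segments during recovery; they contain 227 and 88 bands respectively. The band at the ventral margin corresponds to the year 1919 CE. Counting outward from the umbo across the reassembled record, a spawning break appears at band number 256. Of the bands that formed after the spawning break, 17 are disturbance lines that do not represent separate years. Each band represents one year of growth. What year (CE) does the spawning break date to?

1877 CE

Total bands = 227 + 88 = 315.
315 − 256 = 59 bands lie beyond the spawning break toward the ventral margin.
59 − 17 false = 42 true bands after the spawning break.
1919 − 42 = 1877 CE.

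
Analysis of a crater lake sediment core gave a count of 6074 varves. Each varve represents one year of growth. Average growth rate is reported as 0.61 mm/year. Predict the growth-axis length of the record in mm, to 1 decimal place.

6074 years of growth are recorded.
6074 years at 0.61 mm/year gives 0.61 × 6074 = 3705.1 mm.

3705.1 mm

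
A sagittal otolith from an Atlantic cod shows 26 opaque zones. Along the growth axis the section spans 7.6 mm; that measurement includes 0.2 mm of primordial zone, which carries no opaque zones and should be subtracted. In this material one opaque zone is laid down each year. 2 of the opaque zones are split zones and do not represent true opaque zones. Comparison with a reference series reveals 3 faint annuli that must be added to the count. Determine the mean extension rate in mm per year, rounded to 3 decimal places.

Correcting the raw count gives 26 − 2 + 3 = 27 true opaque zones.
Net length = 7.6 − 0.2 = 7.4 mm.
Extension rate ≈ 7.4 / 27 = 0.274 mm per year.

0.274 mm per year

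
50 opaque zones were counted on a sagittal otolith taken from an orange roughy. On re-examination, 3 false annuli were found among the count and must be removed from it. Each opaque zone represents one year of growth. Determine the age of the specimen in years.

Adjusted count: 50 − 3 = 47 opaque zones.
At one opaque zone per year, that is 47 years.

47 years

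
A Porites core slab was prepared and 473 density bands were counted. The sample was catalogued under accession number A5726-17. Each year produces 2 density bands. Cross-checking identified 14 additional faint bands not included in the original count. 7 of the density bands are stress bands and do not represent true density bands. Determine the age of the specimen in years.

240 years

After corrections the count is 473 − 7 + 14 = 480 density bands.
480 density bands at 2 per year is 480 / 2 = 240 years.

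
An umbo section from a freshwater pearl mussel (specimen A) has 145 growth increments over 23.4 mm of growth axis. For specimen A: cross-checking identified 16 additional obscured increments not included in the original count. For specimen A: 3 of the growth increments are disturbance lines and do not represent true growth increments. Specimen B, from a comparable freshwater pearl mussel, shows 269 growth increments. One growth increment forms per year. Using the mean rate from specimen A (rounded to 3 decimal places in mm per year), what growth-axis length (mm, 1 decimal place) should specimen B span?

Specimen A: after corrections the count is 145 − 3 + 16 = 158 growth increments.
A: Extension rate ≈ 23.4 / 158 = 0.148 mm per year.
B's length ≈ 0.148 × 269 = 39.8 mm.

39.8 mm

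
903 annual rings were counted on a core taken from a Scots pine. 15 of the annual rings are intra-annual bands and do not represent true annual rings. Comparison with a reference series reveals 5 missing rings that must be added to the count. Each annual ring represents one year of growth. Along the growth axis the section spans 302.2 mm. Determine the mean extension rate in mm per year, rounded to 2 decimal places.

Adjusted count: 903 − 15 + 5 = 893 annual rings.
Extension rate ≈ 302.2 / 893 = 0.34 mm per year.

0.34 mm per year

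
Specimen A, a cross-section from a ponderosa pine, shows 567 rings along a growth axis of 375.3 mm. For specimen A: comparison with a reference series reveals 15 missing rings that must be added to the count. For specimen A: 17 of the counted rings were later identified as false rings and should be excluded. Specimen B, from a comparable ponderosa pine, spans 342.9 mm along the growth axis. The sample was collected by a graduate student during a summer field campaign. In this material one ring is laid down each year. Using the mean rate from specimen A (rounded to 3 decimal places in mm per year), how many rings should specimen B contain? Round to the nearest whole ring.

516 rings

Specimen A: after corrections the count is 567 − 17 + 15 = 565 rings.
A: Mean rate = 375.3 mm / 565 years ≈ 0.664 mm/yr.
Specimen B: 342.9 mm / 0.664 mm per year = 516.42 years ≈ 516 rings.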